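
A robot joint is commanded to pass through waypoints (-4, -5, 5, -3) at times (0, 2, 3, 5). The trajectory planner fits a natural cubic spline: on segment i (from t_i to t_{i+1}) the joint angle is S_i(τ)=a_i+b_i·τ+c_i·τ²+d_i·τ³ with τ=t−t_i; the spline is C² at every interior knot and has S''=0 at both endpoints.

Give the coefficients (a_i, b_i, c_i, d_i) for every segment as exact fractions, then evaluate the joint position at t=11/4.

Δ: Δ0=-1/2, Δ1=10, Δ2=-4
row 1: diag=6, rhs=63; c'=1/6, d'=21/2
row 2: denom=6−1·1/6=35/6; d'=(-84−1·21/2)/(35/6)=-81/5
back: M2=-81/5
back: M1=21/2−1/6·-81/5=66/5
M: M0=0, M1=66/5, M2=-81/5, M3=0
seg 0: a=-4, c=M0/2=0, d=(M1−M0)/(6·2)=11/10, b=Δ0−h0·(2M0+M1)/6=-49/10
seg 1: a=-5, c=M1/2=33/5, d=(M2−M1)/(6·1)=-49/10, b=Δ1−h1·(2M1+M2)/6=83/10
seg 2: a=5, c=M2/2=-81/10, d=(M3−M2)/(6·2)=27/20, b=Δ2−h2·(2M2+M3)/6=34/5
t_q=11/4 → seg 1, τ=3/4; S=-5+83/10·τ+33/5·τ²+-49/10·τ³=1837/640

  seg 0: a=-4 b=-49/10 c=0 d=11/10
  seg 1: a=-5 b=83/10 c=33/5 d=-49/10
  seg 2: a=5 b=34/5 c=-81/10 d=27/20
S(11/4) = 1837/640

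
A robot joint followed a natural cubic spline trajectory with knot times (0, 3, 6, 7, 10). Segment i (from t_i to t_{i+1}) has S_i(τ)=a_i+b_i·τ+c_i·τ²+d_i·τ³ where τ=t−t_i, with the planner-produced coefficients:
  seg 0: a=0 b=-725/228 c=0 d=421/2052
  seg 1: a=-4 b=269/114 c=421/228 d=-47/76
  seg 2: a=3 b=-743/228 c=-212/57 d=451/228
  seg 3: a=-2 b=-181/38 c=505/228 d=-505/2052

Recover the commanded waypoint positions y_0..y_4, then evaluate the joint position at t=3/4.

y_0 = S_0(0) = a_0 = 0
y_1 = S_1(0) = a_1 = -4
y_2 = S_2(0) = a_2 = 3
y_3 = S_3(0) = a_3 = -2
y_4 = S_3(3) = -3
t_q=3/4 is in segment 0 (τ=3/4); S_0(τ)=-11179/4864

y_0=0 y_1=-4 y_2=3 y_3=-2 y_4=-3
S(3/4) = -11179/4864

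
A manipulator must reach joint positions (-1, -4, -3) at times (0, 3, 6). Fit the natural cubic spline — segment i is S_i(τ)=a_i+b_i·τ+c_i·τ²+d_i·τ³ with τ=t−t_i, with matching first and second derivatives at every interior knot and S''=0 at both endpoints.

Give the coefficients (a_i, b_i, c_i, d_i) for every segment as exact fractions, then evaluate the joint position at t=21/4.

Δ: Δ0=-1, Δ1=1/3
row 1: diag=12, rhs=8; c'=1/4, d'=2/3
back: M1=2/3
M: M0=0, M1=2/3, M2=0
seg 0: a=-1, c=M0/2=0, d=(M1−M0)/(6·3)=1/27, b=Δ0−h0·(2M0+M1)/6=-4/3
seg 1: a=-4, c=M1/2=1/3, d=(M2−M1)/(6·3)=-1/27, b=Δ1−h1·(2M1+M2)/6=-1/3
t_q=21/4 → seg 1, τ=9/4; S=-4+-1/3·τ+1/3·τ²+-1/27·τ³=-223/64

  seg 0: a=-1 b=-4/3 c=0 d=1/27
  seg 1: a=-4 b=-1/3 c=1/3 d=-1/27
S(21/4) = -223/64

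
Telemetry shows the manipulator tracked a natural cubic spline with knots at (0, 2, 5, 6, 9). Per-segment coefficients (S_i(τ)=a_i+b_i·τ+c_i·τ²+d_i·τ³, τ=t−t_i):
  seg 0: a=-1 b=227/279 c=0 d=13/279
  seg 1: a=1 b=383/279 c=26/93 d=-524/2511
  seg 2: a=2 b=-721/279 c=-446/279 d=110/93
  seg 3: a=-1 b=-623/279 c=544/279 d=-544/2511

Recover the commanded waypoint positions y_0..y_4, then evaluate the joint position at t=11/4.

y_0=-1 y_1=1 y_2=2 y_3=-1 y_4=4
S(11/4) = 1041/496

y_0 = S_0(0) = a_0 = -1
y_1 = S_1(0) = a_1 = 1
y_2 = S_2(0) = a_2 = 2
y_3 = S_3(0) = a_3 = -1
y_4 = S_3(3) = 4
t_q=11/4 is in segment 1 (τ=3/4); S_1(τ)=1041/496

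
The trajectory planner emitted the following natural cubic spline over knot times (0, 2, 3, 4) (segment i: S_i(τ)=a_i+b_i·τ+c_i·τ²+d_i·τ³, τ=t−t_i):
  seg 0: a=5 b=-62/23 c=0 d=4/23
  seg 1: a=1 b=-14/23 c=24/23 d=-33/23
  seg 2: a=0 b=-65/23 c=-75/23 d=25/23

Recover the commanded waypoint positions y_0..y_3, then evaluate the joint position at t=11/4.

y_0=5 y_1=1 y_2=0 y_3=-5
S(11/4) = 773/1472

y_0 = S_0(0) = a_0 = 5
y_1 = S_1(0) = a_1 = 1
y_2 = S_2(0) = a_2 = 0
y_3 = S_2(1) = -5
t_q=11/4 is in segment 1 (τ=3/4); S_1(τ)=773/1472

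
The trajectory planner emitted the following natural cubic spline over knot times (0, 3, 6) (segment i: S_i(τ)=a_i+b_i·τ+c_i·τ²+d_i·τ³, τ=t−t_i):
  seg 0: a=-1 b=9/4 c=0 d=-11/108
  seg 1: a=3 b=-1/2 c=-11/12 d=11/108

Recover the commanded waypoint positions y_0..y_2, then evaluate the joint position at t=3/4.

y_0=-1 y_1=3 y_2=-4
S(3/4) = 165/256

y_0 = S_0(0) = a_0 = -1
y_1 = S_1(0) = a_1 = 3
y_2 = S_1(3) = -4
t_q=3/4 is in segment 0 (τ=3/4); S_0(τ)=165/256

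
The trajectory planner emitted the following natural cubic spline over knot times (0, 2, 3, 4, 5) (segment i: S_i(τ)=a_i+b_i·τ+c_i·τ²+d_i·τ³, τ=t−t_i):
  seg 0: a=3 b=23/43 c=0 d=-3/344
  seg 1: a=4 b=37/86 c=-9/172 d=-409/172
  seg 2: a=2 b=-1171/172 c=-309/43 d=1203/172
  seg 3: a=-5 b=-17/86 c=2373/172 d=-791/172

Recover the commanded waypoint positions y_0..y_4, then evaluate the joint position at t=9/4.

y_0 = S_0(0) = a_0 = 3
y_1 = S_1(0) = a_1 = 4
y_2 = S_2(0) = a_2 = 2
y_3 = S_3(0) = a_3 = -5
y_4 = S_3(1) = 4
t_q=9/4 is in segment 1 (τ=1/4); S_1(τ)=44771/11008

y_0=3 y_1=4 y_2=2 y_3=-5 y_4=4
S(9/4) = 44771/11008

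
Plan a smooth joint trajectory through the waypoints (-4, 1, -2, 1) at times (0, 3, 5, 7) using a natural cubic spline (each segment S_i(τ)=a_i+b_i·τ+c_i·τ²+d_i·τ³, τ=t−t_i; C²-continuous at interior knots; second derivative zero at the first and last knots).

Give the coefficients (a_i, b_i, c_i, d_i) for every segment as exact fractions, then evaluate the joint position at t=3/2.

  seg 0: a=-4 b=331/114 c=0 d=-47/342
  seg 1: a=1 b=-46/57 c=-47/38 d=203/456
  seg 2: a=-2 b=-47/114 c=109/76 d=-109/456
S(3/2) = -33/304

Δ: Δ0=5/3, Δ1=-3/2, Δ2=3/2
row 1: diag=10, rhs=-19; c'=1/5, d'=-19/10
row 2: denom=8−2·1/5=38/5; d'=(18−2·-19/10)/(38/5)=109/38
back: M2=109/38
back: M1=-19/10−1/5·109/38=-47/19
M: M0=0, M1=-47/19, M2=109/38, M3=0
seg 0: a=-4, c=M0/2=0, d=(M1−M0)/(6·3)=-47/342, b=Δ0−h0·(2M0+M1)/6=331/114
seg 1: a=1, c=M1/2=-47/38, d=(M2−M1)/(6·2)=203/456, b=Δ1−h1·(2M1+M2)/6=-46/57
seg 2: a=-2, c=M2/2=109/76, d=(M3−M2)/(6·2)=-109/456, b=Δ2−h2·(2M2+M3)/6=-47/114
t_q=3/2 → seg 0, τ=3/2; S=-4+331/114·τ+0·τ²+-47/342·τ³=-33/304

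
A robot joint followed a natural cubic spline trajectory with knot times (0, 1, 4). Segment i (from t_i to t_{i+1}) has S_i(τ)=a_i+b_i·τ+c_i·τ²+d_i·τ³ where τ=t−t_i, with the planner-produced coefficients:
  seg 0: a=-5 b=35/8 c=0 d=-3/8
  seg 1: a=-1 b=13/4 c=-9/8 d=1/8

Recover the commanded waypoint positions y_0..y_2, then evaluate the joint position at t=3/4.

y_0=-5 y_1=-1 y_2=2
S(3/4) = -961/512

y_0 = S_0(0) = a_0 = -5
y_1 = S_1(0) = a_1 = -1
y_2 = S_1(3) = 2
t_q=3/4 is in segment 0 (τ=3/4); S_0(τ)=-961/512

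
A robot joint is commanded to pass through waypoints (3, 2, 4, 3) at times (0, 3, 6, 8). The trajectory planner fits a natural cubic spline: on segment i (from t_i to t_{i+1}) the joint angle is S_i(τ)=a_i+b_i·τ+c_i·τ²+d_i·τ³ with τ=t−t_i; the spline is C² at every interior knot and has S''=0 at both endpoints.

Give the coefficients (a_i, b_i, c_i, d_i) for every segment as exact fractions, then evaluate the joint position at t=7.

Δ: Δ0=-1/3, Δ1=2/3, Δ2=-1/2
row 1: diag=12, rhs=6; c'=1/4, d'=1/2
row 2: denom=10−3·1/4=37/4; d'=(-7−3·1/2)/(37/4)=-34/37
back: M2=-34/37
back: M1=1/2−1/4·-34/37=27/37
M: M0=0, M1=27/37, M2=-34/37, M3=0
seg 0: a=3, c=M0/2=0, d=(M1−M0)/(6·3)=3/74, b=Δ0−h0·(2M0+M1)/6=-155/222
seg 1: a=2, c=M1/2=27/74, d=(M2−M1)/(6·3)=-61/666, b=Δ1−h1·(2M1+M2)/6=44/111
seg 2: a=4, c=M2/2=-17/37, d=(M3−M2)/(6·2)=17/222, b=Δ2−h2·(2M2+M3)/6=25/222
t_q=7 → seg 2, τ=1; S=4+25/222·τ+-17/37·τ²+17/222·τ³=138/37

  seg 0: a=3 b=-155/222 c=0 d=3/74
  seg 1: a=2 b=44/111 c=27/74 d=-61/666
  seg 2: a=4 b=25/222 c=-17/37 d=17/222
S(7) = 138/37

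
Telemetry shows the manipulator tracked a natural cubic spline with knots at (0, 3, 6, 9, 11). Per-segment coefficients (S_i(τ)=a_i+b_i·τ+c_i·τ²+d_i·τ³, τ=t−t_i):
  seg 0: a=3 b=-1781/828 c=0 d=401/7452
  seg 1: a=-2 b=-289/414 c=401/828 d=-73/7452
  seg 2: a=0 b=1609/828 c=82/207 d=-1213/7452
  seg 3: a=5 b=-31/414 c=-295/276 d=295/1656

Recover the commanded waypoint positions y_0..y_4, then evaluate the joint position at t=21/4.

y_0 = S_0(0) = a_0 = 3
y_1 = S_1(0) = a_1 = -2
y_2 = S_2(0) = a_2 = 0
y_3 = S_3(0) = a_3 = 5
y_4 = S_3(2) = 2
t_q=21/4 is in segment 1 (τ=9/4); S_1(τ)=-315/256

y_0=3 y_1=-2 y_2=0 y_3=5 y_4=2
S(21/4) = -315/256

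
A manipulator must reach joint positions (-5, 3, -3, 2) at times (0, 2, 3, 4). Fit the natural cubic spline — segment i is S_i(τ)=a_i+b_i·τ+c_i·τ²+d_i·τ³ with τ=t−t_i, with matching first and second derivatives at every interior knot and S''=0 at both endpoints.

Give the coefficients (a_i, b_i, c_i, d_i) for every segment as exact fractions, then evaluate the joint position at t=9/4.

  seg 0: a=-5 b=194/23 c=0 d=-51/46
  seg 1: a=3 b=-112/23 c=-153/23 d=127/23
  seg 2: a=-3 b=-37/23 c=228/23 d=-76/23
S(9/4) = 93/64

Δ: Δ0=4, Δ1=-6, Δ2=5
row 1: diag=6, rhs=-60; c'=1/6, d'=-10
row 2: denom=4−1·1/6=23/6; d'=(66−1·-10)/(23/6)=456/23
back: M2=456/23
back: M1=-10−1/6·456/23=-306/23
M: M0=0, M1=-306/23, M2=456/23, M3=0
seg 0: a=-5, c=M0/2=0, d=(M1−M0)/(6·2)=-51/46, b=Δ0−h0·(2M0+M1)/6=194/23
seg 1: a=3, c=M1/2=-153/23, d=(M2−M1)/(6·1)=127/23, b=Δ1−h1·(2M1+M2)/6=-112/23
seg 2: a=-3, c=M2/2=228/23, d=(M3−M2)/(6·1)=-76/23, b=Δ2−h2·(2M2+M3)/6=-37/23
t_q=9/4 → seg 1, τ=1/4; S=3+-112/23·τ+-153/23·τ²+127/23·τ³=93/64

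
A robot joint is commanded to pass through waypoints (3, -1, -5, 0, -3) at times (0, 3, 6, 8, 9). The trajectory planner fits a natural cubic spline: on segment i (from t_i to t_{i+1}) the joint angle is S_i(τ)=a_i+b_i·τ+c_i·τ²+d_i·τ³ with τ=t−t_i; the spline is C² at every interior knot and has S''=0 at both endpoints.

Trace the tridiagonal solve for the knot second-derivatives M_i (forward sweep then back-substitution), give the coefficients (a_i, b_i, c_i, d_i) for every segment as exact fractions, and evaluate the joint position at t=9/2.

  seg 0: a=3 b=-259/309 c=0 d=-17/309
  seg 1: a=-1 b=-718/309 c=-51/103 d=85/309
  seg 2: a=-5 b=659/309 c=204/103 d=-2221/2472
  seg 3: a=0 b=-449/618 c=-1405/412 d=1405/1236
S(9/2) = -3849/824

Δ: Δ0=-4/3, Δ1=-4/3, Δ2=5/2, Δ3=-3
row 1: diag=12, rhs=0; c'=1/4, d'=0
row 2: denom=10−3·1/4=37/4; d'=(23−3·0)/(37/4)=92/37
row 3: denom=6−2·8/37=206/37; d'=(-33−2·92/37)/(206/37)=-1405/206
back: M3=-1405/206
back: M2=92/37−8/37·-1405/206=408/103
back: M1=0−1/4·408/103=-102/103
M: M0=0, M1=-102/103, M2=408/103, M3=-1405/206, M4=0
seg 0: a=3, c=M0/2=0, d=(M1−M0)/(6·3)=-17/309, b=Δ0−h0·(2M0+M1)/6=-259/309
seg 1: a=-1, c=M1/2=-51/103, d=(M2−M1)/(6·3)=85/309, b=Δ1−h1·(2M1+M2)/6=-718/309
seg 2: a=-5, c=M2/2=204/103, d=(M3−M2)/(6·2)=-2221/2472, b=Δ2−h2·(2M2+M3)/6=659/309
seg 3: a=0, c=M3/2=-1405/412, d=(M4−M3)/(6·1)=1405/1236, b=Δ3−h3·(2M3+M4)/6=-449/618
t_q=9/2 → seg 1, τ=3/2; S=-1+-718/309·τ+-51/103·τ²+85/309·τ³=-3849/824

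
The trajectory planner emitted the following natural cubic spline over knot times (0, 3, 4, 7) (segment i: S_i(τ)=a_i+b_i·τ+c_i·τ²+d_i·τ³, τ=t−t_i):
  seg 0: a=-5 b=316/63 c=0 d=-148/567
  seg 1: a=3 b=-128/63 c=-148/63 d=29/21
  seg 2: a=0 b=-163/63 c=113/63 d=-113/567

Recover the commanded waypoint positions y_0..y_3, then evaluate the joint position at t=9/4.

y_0=-5 y_1=3 y_2=0 y_3=3
S(9/4) = 53/16

y_0 = S_0(0) = a_0 = -5
y_1 = S_1(0) = a_1 = 3
y_2 = S_2(0) = a_2 = 0
y_3 = S_2(3) = 3
t_q=9/4 is in segment 0 (τ=9/4); S_0(τ)=53/16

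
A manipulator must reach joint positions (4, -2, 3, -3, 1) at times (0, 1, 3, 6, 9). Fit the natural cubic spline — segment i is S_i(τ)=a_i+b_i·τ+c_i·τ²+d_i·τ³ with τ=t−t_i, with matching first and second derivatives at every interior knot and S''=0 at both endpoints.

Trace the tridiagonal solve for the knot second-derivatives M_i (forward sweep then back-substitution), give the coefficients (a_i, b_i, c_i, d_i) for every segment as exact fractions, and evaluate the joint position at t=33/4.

  seg 0: a=4 b=-9559/1236 c=0 d=2143/1236
  seg 1: a=-2 b=-1565/618 c=2143/412 d=-3319/2472
  seg 2: a=3 b=668/309 c=-294/103 d=1360/2781
  seg 3: a=-3 b=-544/309 c=478/309 d=-478/2781
S(33/4) = -3585/3296

Δ: Δ0=-6, Δ1=5/2, Δ2=-2, Δ3=4/3
row 1: diag=6, rhs=51; c'=1/3, d'=17/2
row 2: denom=10−2·1/3=28/3; d'=(-27−2·17/2)/(28/3)=-33/7
row 3: denom=12−3·9/28=309/28; d'=(20−3·-33/7)/(309/28)=956/309
back: M3=956/309
back: M2=-33/7−9/28·956/309=-588/103
back: M1=17/2−1/3·-588/103=2143/206
M: M0=0, M1=2143/206, M2=-588/103, M3=956/309, M4=0
seg 0: a=4, c=M0/2=0, d=(M1−M0)/(6·1)=2143/1236, b=Δ0−h0·(2M0+M1)/6=-9559/1236
seg 1: a=-2, c=M1/2=2143/412, d=(M2−M1)/(6·2)=-3319/2472, b=Δ1−h1·(2M1+M2)/6=-1565/618
seg 2: a=3, c=M2/2=-294/103, d=(M3−M2)/(6·3)=1360/2781, b=Δ2−h2·(2M2+M3)/6=668/309
seg 3: a=-3, c=M3/2=478/309, d=(M4−M3)/(6·3)=-478/2781, b=Δ3−h3·(2M3+M4)/6=-544/309
t_q=33/4 → seg 3, τ=9/4; S=-3+-544/309·τ+478/309·τ²+-478/2781·τ³=-3585/3296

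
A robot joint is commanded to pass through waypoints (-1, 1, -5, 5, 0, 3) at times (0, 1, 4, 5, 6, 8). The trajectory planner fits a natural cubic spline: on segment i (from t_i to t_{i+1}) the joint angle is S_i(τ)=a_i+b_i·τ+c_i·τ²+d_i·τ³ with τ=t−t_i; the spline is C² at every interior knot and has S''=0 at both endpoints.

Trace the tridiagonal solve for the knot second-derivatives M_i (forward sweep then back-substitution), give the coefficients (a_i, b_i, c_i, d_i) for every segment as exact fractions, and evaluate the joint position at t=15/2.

  seg 0: a=-1 b=8527/2434 c=0 d=-3659/2434
  seg 1: a=1 b=-1225/1217 c=-10977/2434 d=10171/7302
  seg 2: a=-5 b=23227/2434 c=9768/1217 d=-18423/2434
  seg 3: a=5 b=3515/1217 c=-35733/2434 d=16533/2434
  seg 4: a=0 b=-14837/2434 c=6933/1217 d=-2311/2434
S(15/2) = 9147/19472

Δ: Δ0=2, Δ1=-2, Δ2=10, Δ3=-5, Δ4=3/2
row 1: diag=8, rhs=-24; c'=3/8, d'=-3
row 2: denom=8−3·3/8=55/8; d'=(72−3·-3)/(55/8)=648/55
row 3: denom=4−1·8/55=212/55; d'=(-90−1·648/55)/(212/55)=-2799/106
row 4: denom=6−1·55/212=1217/212; d'=(39−1·-2799/106)/(1217/212)=13866/1217
back: M4=13866/1217
back: M3=-2799/106−55/212·13866/1217=-35733/1217
back: M2=648/55−8/55·-35733/1217=19536/1217
back: M1=-3−3/8·19536/1217=-10977/1217
M: M0=0, M1=-10977/1217, M2=19536/1217, M3=-35733/1217, M4=13866/1217, M5=0
seg 0: a=-1, c=M0/2=0, d=(M1−M0)/(6·1)=-3659/2434, b=Δ0−h0·(2M0+M1)/6=8527/2434
seg 1: a=1, c=M1/2=-10977/2434, d=(M2−M1)/(6·3)=10171/7302, b=Δ1−h1·(2M1+M2)/6=-1225/1217
seg 2: a=-5, c=M2/2=9768/1217, d=(M3−M2)/(6·1)=-18423/2434, b=Δ2−h2·(2M2+M3)/6=23227/2434
seg 3: a=5, c=M3/2=-35733/2434, d=(M4−M3)/(6·1)=16533/2434, b=Δ3−h3·(2M3+M4)/6=3515/1217
seg 4: a=0, c=M4/2=6933/1217, d=(M5−M4)/(6·2)=-2311/2434, b=Δ4−h4·(2M4+M5)/6=-14837/2434
t_q=15/2 → seg 4, τ=3/2; S=0+-14837/2434·τ+6933/1217·τ²+-2311/2434·τ³=9147/19472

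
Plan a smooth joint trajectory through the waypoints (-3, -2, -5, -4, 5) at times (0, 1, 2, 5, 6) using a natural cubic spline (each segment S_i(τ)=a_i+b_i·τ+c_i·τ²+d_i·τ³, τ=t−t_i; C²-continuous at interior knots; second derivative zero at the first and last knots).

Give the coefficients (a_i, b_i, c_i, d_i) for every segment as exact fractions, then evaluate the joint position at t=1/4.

  seg 0: a=-3 b=649/318 c=0 d=-331/318
  seg 1: a=-2 b=-172/159 c=-331/106 d=383/318
  seg 2: a=-5 b=-1181/318 c=26/53 d=91/318
  seg 3: a=-4 b=1106/159 c=325/106 d=-325/318
S(1/4) = -17001/6784

Δ: Δ0=1, Δ1=-3, Δ2=1/3, Δ3=9
row 1: diag=4, rhs=-24; c'=1/4, d'=-6
row 2: denom=8−1·1/4=31/4; d'=(20−1·-6)/(31/4)=104/31
row 3: denom=8−3·12/31=212/31; d'=(52−3·104/31)/(212/31)=325/53
back: M3=325/53
back: M2=104/31−12/31·325/53=52/53
back: M1=-6−1/4·52/53=-331/53
M: M0=0, M1=-331/53, M2=52/53, M3=325/53, M4=0
seg 0: a=-3, c=M0/2=0, d=(M1−M0)/(6·1)=-331/318, b=Δ0−h0·(2M0+M1)/6=649/318
seg 1: a=-2, c=M1/2=-331/106, d=(M2−M1)/(6·1)=383/318, b=Δ1−h1·(2M1+M2)/6=-172/159
seg 2: a=-5, c=M2/2=26/53, d=(M3−M2)/(6·3)=91/318, b=Δ2−h2·(2M2+M3)/6=-1181/318
seg 3: a=-4, c=M3/2=325/106, d=(M4−M3)/(6·1)=-325/318, b=Δ3−h3·(2M3+M4)/6=1106/159
t_q=1/4 → seg 0, τ=1/4; S=-3+649/318·τ+0·τ²+-331/318·τ³=-17001/6784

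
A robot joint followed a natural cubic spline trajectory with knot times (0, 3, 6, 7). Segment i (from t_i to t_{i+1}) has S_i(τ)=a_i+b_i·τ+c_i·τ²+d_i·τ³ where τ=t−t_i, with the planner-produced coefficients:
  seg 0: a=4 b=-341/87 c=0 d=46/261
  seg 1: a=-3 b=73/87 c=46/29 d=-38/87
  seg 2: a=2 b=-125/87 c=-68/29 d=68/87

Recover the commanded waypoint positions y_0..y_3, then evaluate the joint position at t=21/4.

y_0=4 y_1=-3 y_2=2 y_3=-1
S(21/4) = 1803/928

y_0 = S_0(0) = a_0 = 4
y_1 = S_1(0) = a_1 = -3
y_2 = S_2(0) = a_2 = 2
y_3 = S_2(1) = -1
t_q=21/4 is in segment 1 (τ=9/4); S_1(τ)=1803/928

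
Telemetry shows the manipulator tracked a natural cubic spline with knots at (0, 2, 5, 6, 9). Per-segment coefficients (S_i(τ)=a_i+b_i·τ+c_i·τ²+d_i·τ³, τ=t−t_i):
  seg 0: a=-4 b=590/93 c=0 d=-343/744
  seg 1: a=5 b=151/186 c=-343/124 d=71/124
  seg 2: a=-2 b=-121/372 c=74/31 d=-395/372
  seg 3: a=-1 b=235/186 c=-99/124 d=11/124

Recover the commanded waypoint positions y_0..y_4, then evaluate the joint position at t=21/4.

y_0=-4 y_1=5 y_2=-2 y_3=-1 y_4=-2
S(21/4) = -15465/7936

y_0 = S_0(0) = a_0 = -4
y_1 = S_1(0) = a_1 = 5
y_2 = S_2(0) = a_2 = -2
y_3 = S_3(0) = a_3 = -1
y_4 = S_3(3) = -2
t_q=21/4 is in segment 2 (τ=1/4); S_2(τ)=-15465/7936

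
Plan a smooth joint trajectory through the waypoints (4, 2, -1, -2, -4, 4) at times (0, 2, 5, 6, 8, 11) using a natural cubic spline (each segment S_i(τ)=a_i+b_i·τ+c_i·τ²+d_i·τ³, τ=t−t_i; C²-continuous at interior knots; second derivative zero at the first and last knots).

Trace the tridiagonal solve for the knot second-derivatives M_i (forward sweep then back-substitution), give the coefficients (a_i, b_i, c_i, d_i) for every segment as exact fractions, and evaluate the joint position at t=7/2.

  seg 0: a=4 b=-958/969 c=0 d=-11/3876
  seg 1: a=2 b=-991/969 c=-11/646 d=143/17442
  seg 2: a=-1 b=-103/114 c=55/969 d=-99/646
  seg 3: a=-2 b=-1211/969 c=-781/1938 d=341/1292
  seg 4: a=-4 b=296/969 c=1144/969 d=-1144/8721
S(7/2) = 2353/5168

Δ: Δ0=-1, Δ1=-1, Δ2=-1, Δ3=-1, Δ4=8/3
row 1: diag=10, rhs=0; c'=3/10, d'=0
row 2: denom=8−3·3/10=71/10; d'=(0−3·0)/(71/10)=0
row 3: denom=6−1·10/71=416/71; d'=(0−1·0)/(416/71)=0
row 4: denom=10−2·71/208=969/104; d'=(22−2·0)/(969/104)=2288/969
back: M4=2288/969
back: M3=0−71/208·2288/969=-781/969
back: M2=0−10/71·-781/969=110/969
back: M1=0−3/10·110/969=-11/323
M: M0=0, M1=-11/323, M2=110/969, M3=-781/969, M4=2288/969, M5=0
seg 0: a=4, c=M0/2=0, d=(M1−M0)/(6·2)=-11/3876, b=Δ0−h0·(2M0+M1)/6=-958/969
seg 1: a=2, c=M1/2=-11/646, d=(M2−M1)/(6·3)=143/17442, b=Δ1−h1·(2M1+M2)/6=-991/969
seg 2: a=-1, c=M2/2=55/969, d=(M3−M2)/(6·1)=-99/646, b=Δ2−h2·(2M2+M3)/6=-103/114
seg 3: a=-2, c=M3/2=-781/1938, d=(M4−M3)/(6·2)=341/1292, b=Δ3−h3·(2M3+M4)/6=-1211/969
seg 4: a=-4, c=M4/2=1144/969, d=(M5−M4)/(6·3)=-1144/8721, b=Δ4−h4·(2M4+M5)/6=296/969
t_q=7/2 → seg 1, τ=3/2; S=2+-991/969·τ+-11/646·τ²+143/17442·τ³=2353/5168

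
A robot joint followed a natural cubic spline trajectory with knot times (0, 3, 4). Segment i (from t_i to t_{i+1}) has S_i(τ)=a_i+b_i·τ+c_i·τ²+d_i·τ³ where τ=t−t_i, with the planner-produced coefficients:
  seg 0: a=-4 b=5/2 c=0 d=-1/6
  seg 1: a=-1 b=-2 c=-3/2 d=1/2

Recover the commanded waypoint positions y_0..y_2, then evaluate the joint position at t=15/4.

y_0=-4 y_1=-1 y_2=-4
S(15/4) = -401/128

y_0 = S_0(0) = a_0 = -4
y_1 = S_1(0) = a_1 = -1
y_2 = S_1(1) = -4
t_q=15/4 is in segment 1 (τ=3/4); S_1(τ)=-401/128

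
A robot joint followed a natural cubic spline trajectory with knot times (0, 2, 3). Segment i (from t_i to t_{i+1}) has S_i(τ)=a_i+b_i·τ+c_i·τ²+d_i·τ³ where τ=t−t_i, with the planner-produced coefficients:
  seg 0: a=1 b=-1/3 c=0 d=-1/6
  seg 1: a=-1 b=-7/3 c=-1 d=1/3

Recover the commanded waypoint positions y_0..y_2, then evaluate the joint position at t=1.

y_0=1 y_1=-1 y_2=-4
S(1) = 1/2

y_0 = S_0(0) = a_0 = 1
y_1 = S_1(0) = a_1 = -1
y_2 = S_1(1) = -4
t_q=1 is in segment 0 (τ=1); S_0(τ)=1/2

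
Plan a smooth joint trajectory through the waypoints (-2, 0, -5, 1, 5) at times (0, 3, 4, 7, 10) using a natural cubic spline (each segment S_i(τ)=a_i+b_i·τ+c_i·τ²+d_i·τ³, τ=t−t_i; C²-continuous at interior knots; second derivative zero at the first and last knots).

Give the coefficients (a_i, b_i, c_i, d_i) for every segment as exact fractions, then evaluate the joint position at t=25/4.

Δ: Δ0=2/3, Δ1=-5, Δ2=2, Δ3=4/3
row 1: diag=8, rhs=-34; c'=1/8, d'=-17/4
row 2: denom=8−1·1/8=63/8; d'=(42−1·-17/4)/(63/8)=370/63
row 3: denom=12−3·8/21=76/7; d'=(-4−3·370/63)/(76/7)=-227/114
back: M3=-227/114
back: M2=370/63−8/21·-227/114=126/19
back: M1=-17/4−1/8·126/19=-193/38
M: M0=0, M1=-193/38, M2=126/19, M3=-227/114, M4=0
seg 0: a=-2, c=M0/2=0, d=(M1−M0)/(6·3)=-193/684, b=Δ0−h0·(2M0+M1)/6=731/228
seg 1: a=0, c=M1/2=-193/76, d=(M2−M1)/(6·1)=445/228, b=Δ1−h1·(2M1+M2)/6=-503/114
seg 2: a=-5, c=M2/2=63/19, d=(M3−M2)/(6·3)=-983/2052, b=Δ2−h2·(2M2+M3)/6=-829/228
seg 3: a=1, c=M3/2=-227/228, d=(M4−M3)/(6·3)=227/2052, b=Δ3−h3·(2M3+M4)/6=379/114
t_q=25/4 → seg 2, τ=9/4; S=-5+-829/228·τ+63/19·τ²+-983/2052·τ³=-9005/4864

  seg 0: a=-2 b=731/228 c=0 d=-193/684
  seg 1: a=0 b=-503/114 c=-193/76 d=445/228
  seg 2: a=-5 b=-829/228 c=63/19 d=-983/2052
  seg 3: a=1 b=379/114 c=-227/228 d=227/2052
S(25/4) = -9005/4864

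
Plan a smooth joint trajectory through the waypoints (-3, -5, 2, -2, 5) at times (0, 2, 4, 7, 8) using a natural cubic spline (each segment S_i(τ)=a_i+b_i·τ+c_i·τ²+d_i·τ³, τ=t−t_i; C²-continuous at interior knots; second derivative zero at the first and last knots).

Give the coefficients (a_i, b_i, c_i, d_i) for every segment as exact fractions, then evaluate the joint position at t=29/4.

Δ: Δ0=-1, Δ1=7/2, Δ2=-4/3, Δ3=7
row 1: diag=8, rhs=27; c'=1/4, d'=27/8
row 2: denom=10−2·1/4=19/2; d'=(-29−2·27/8)/(19/2)=-143/38
row 3: denom=8−3·6/19=134/19; d'=(50−3·-143/38)/(134/19)=2329/268
back: M3=2329/268
back: M2=-143/38−6/19·2329/268=-436/67
back: M1=27/8−1/4·-436/67=2681/536
M: M0=0, M1=2681/536, M2=-436/67, M3=2329/268, M4=0
seg 0: a=-3, c=M0/2=0, d=(M1−M0)/(6·2)=2681/6432, b=Δ0−h0·(2M0+M1)/6=-4289/1608
seg 1: a=-5, c=M1/2=2681/1072, d=(M2−M1)/(6·2)=-6169/6432, b=Δ1−h1·(2M1+M2)/6=1877/804
seg 2: a=2, c=M2/2=-218/67, d=(M3−M2)/(6·3)=4073/4824, b=Δ2−h2·(2M2+M3)/6=1333/1608
seg 3: a=-2, c=M3/2=2329/536, d=(M4−M3)/(6·1)=-2329/1608, b=Δ3−h3·(2M3+M4)/6=3299/804
t_q=29/4 → seg 3, τ=1/4; S=-2+3299/804·τ+2329/536·τ²+-2329/1608·τ³=-24879/34304

  seg 0: a=-3 b=-4289/1608 c=0 d=2681/6432
  seg 1: a=-5 b=1877/804 c=2681/1072 d=-6169/6432
  seg 2: a=2 b=1333/1608 c=-218/67 d=4073/4824
  seg 3: a=-2 b=3299/804 c=2329/536 d=-2329/1608
S(29/4) = -24879/34304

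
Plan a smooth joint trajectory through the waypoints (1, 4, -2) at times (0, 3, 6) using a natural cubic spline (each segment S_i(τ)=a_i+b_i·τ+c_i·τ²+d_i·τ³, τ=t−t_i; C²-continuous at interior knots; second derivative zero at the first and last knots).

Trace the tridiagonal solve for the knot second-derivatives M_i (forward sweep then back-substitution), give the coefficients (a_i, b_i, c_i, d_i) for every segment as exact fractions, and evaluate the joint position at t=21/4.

Δ: Δ0=1, Δ1=-2
row 1: diag=12, rhs=-18; c'=1/4, d'=-3/2
back: M1=-3/2
M: M0=0, M1=-3/2, M2=0
seg 0: a=1, c=M0/2=0, d=(M1−M0)/(6·3)=-1/12, b=Δ0−h0·(2M0+M1)/6=7/4
seg 1: a=4, c=M1/2=-3/4, d=(M2−M1)/(6·3)=1/12, b=Δ1−h1·(2M1+M2)/6=-1/2
t_q=21/4 → seg 1, τ=9/4; S=4+-1/2·τ+-3/4·τ²+1/12·τ³=7/256

  seg 0: a=1 b=7/4 c=0 d=-1/12
  seg 1: a=4 b=-1/2 c=-3/4 d=1/12
S(21/4) = 7/256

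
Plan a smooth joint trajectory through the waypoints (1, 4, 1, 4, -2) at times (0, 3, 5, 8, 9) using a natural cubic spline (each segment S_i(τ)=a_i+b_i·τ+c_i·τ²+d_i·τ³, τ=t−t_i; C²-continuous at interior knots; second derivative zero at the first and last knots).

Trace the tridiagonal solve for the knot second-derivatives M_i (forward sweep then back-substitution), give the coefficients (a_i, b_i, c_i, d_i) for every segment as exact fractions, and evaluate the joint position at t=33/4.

Δ: Δ0=1, Δ1=-3/2, Δ2=1, Δ3=-6
row 1: diag=10, rhs=-15; c'=1/5, d'=-3/2
row 2: denom=10−2·1/5=48/5; d'=(15−2·-3/2)/(48/5)=15/8
row 3: denom=8−3·5/16=113/16; d'=(-42−3·15/8)/(113/16)=-762/113
back: M3=-762/113
back: M2=15/8−5/16·-762/113=450/113
back: M1=-3/2−1/5·450/113=-519/226
M: M0=0, M1=-519/226, M2=450/113, M3=-762/113, M4=0
seg 0: a=1, c=M0/2=0, d=(M1−M0)/(6·3)=-173/1356, b=Δ0−h0·(2M0+M1)/6=971/452
seg 1: a=4, c=M1/2=-519/452, d=(M2−M1)/(6·2)=473/904, b=Δ1−h1·(2M1+M2)/6=-293/226
seg 2: a=1, c=M2/2=225/113, d=(M3−M2)/(6·3)=-202/339, b=Δ2−h2·(2M2+M3)/6=44/113
seg 3: a=4, c=M3/2=-381/113, d=(M4−M3)/(6·1)=127/113, b=Δ3−h3·(2M3+M4)/6=-424/113
t_q=33/4 → seg 3, τ=1/4; S=4+-424/113·τ+-381/113·τ²+127/113·τ³=20747/7232

  seg 0: a=1 b=971/452 c=0 d=-173/1356
  seg 1: a=4 b=-293/226 c=-519/452 d=473/904
  seg 2: a=1 b=44/113 c=225/113 d=-202/339
  seg 3: a=4 b=-424/113 c=-381/113 d=127/113
S(33/4) = 20747/7232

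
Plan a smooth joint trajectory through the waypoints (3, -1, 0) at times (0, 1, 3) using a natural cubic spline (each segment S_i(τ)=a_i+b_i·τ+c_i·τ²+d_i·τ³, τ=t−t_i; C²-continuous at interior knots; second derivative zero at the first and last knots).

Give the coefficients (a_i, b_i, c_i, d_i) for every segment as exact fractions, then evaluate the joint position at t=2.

  seg 0: a=3 b=-19/4 c=0 d=3/4
  seg 1: a=-1 b=-5/2 c=9/4 d=-3/8
S(2) = -13/8

Δ: Δ0=-4, Δ1=1/2
row 1: diag=6, rhs=27; c'=1/3, d'=9/2
back: M1=9/2
M: M0=0, M1=9/2, M2=0
seg 0: a=3, c=M0/2=0, d=(M1−M0)/(6·1)=3/4, b=Δ0−h0·(2M0+M1)/6=-19/4
seg 1: a=-1, c=M1/2=9/4, d=(M2−M1)/(6·2)=-3/8, b=Δ1−h1·(2M1+M2)/6=-5/2
t_q=2 → seg 1, τ=1; S=-1+-5/2·τ+9/4·τ²+-3/8·τ³=-13/8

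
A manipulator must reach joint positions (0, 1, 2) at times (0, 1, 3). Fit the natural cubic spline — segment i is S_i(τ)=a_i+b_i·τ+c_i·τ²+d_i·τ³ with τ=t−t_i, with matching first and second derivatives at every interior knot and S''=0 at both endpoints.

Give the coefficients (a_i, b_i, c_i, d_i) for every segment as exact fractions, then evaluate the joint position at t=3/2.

Δ: Δ0=1, Δ1=1/2
row 1: diag=6, rhs=-3; c'=1/3, d'=-1/2
back: M1=-1/2
M: M0=0, M1=-1/2, M2=0
seg 0: a=0, c=M0/2=0, d=(M1−M0)/(6·1)=-1/12, b=Δ0−h0·(2M0+M1)/6=13/12
seg 1: a=1, c=M1/2=-1/4, d=(M2−M1)/(6·2)=1/24, b=Δ1−h1·(2M1+M2)/6=5/6
t_q=3/2 → seg 1, τ=1/2; S=1+5/6·τ+-1/4·τ²+1/24·τ³=87/64

  seg 0: a=0 b=13/12 c=0 d=-1/12
  seg 1: a=1 b=5/6 c=-1/4 d=1/24
S(3/2) = 87/64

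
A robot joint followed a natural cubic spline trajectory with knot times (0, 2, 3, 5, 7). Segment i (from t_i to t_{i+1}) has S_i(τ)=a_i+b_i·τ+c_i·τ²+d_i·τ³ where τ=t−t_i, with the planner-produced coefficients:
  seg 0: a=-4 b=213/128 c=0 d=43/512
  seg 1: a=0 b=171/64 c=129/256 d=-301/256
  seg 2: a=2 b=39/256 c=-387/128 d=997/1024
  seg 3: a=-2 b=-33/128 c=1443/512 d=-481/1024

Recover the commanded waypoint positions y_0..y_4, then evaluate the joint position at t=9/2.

y_0=-4 y_1=0 y_2=2 y_3=-2 y_4=5
S(9/2) = -10553/8192

y_0 = S_0(0) = a_0 = -4
y_1 = S_1(0) = a_1 = 0
y_2 = S_2(0) = a_2 = 2
y_3 = S_3(0) = a_3 = -2
y_4 = S_3(2) = 5
t_q=9/2 is in segment 2 (τ=3/2); S_2(τ)=-10553/8192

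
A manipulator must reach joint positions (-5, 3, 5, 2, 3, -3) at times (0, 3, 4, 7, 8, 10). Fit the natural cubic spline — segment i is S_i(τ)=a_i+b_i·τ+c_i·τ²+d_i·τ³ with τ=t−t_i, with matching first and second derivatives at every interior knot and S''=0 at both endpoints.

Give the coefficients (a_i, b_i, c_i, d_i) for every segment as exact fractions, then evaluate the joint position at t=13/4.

Δ: Δ0=8/3, Δ1=2, Δ2=-1, Δ3=1, Δ4=-3
row 1: diag=8, rhs=-4; c'=1/8, d'=-1/2
row 2: denom=8−1·1/8=63/8; d'=(-18−1·-1/2)/(63/8)=-20/9
row 3: denom=8−3·8/21=48/7; d'=(12−3·-20/9)/(48/7)=49/18
row 4: denom=6−1·7/48=281/48; d'=(-24−1·49/18)/(281/48)=-3848/843
back: M4=-3848/843
back: M3=49/18−7/48·-3848/843=952/281
back: M2=-20/9−8/21·952/281=-8884/2529
back: M1=-1/2−1/8·-8884/2529=-154/2529
M: M0=0, M1=-154/2529, M2=-8884/2529, M3=952/281, M4=-3848/843, M5=0
seg 0: a=-5, c=M0/2=0, d=(M1−M0)/(6·3)=-77/22761, b=Δ0−h0·(2M0+M1)/6=6821/2529
seg 1: a=3, c=M1/2=-77/2529, d=(M2−M1)/(6·1)=-485/843, b=Δ1−h1·(2M1+M2)/6=6590/2529
seg 2: a=5, c=M2/2=-4442/2529, d=(M3−M2)/(6·3)=8726/22761, b=Δ2−h2·(2M2+M3)/6=2071/2529
seg 3: a=2, c=M3/2=476/281, d=(M4−M3)/(6·1)=-3352/2529, b=Δ3−h3·(2M3+M4)/6=1597/2529
seg 4: a=3, c=M4/2=-1924/843, d=(M5−M4)/(6·2)=962/2529, b=Δ4−h4·(2M4+M5)/6=109/2529
t_q=13/4 → seg 1, τ=1/4; S=3+6590/2529·τ+-77/2529·τ²+-485/843·τ³=196415/53952

  seg 0: a=-5 b=6821/2529 c=0 d=-77/22761
  seg 1: a=3 b=6590/2529 c=-77/2529 d=-485/843
  seg 2: a=5 b=2071/2529 c=-4442/2529 d=8726/22761
  seg 3: a=2 b=1597/2529 c=476/281 d=-3352/2529
  seg 4: a=3 b=109/2529 c=-1924/843 d=962/2529
S(13/4) = 196415/53952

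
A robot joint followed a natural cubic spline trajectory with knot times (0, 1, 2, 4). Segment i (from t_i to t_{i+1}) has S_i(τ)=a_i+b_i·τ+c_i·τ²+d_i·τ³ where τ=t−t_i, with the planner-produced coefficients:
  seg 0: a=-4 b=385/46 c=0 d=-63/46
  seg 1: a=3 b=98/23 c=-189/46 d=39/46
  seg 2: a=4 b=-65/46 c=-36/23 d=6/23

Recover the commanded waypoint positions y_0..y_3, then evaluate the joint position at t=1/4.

y_0 = S_0(0) = a_0 = -4
y_1 = S_1(0) = a_1 = 3
y_2 = S_2(0) = a_2 = 4
y_3 = S_2(2) = -3
t_q=1/4 is in segment 0 (τ=1/4); S_0(τ)=-5679/2944

y_0=-4 y_1=3 y_2=4 y_3=-3
S(1/4) = -5679/2944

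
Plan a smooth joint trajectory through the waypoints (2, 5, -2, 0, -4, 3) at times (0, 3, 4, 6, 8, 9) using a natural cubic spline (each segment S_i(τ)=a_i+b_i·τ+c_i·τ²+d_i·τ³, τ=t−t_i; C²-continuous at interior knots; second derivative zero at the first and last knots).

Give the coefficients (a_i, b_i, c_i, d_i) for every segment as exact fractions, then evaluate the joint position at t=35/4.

Δ: Δ0=1, Δ1=-7, Δ2=1, Δ3=-2, Δ4=7
row 1: diag=8, rhs=-48; c'=1/8, d'=-6
row 2: denom=6−1·1/8=47/8; d'=(48−1·-6)/(47/8)=432/47
row 3: denom=8−2·16/47=344/47; d'=(-18−2·432/47)/(344/47)=-855/172
row 4: denom=6−2·47/172=469/86; d'=(54−2·-855/172)/(469/86)=5499/469
back: M4=5499/469
back: M3=-855/172−47/172·5499/469=-3834/469
back: M2=432/47−16/47·-3834/469=5616/469
back: M1=-6−1/8·5616/469=-3516/469
M: M0=0, M1=-3516/469, M2=5616/469, M3=-3834/469, M4=5499/469, M5=0
seg 0: a=2, c=M0/2=0, d=(M1−M0)/(6·3)=-586/1407, b=Δ0−h0·(2M0+M1)/6=2227/469
seg 1: a=5, c=M1/2=-1758/469, d=(M2−M1)/(6·1)=1522/469, b=Δ1−h1·(2M1+M2)/6=-3047/469
seg 2: a=-2, c=M2/2=2808/469, d=(M3−M2)/(6·2)=-225/134, b=Δ2−h2·(2M2+M3)/6=-1997/469
seg 3: a=0, c=M3/2=-1917/469, d=(M4−M3)/(6·2)=3111/1876, b=Δ3−h3·(2M3+M4)/6=-215/469
seg 4: a=-4, c=M4/2=5499/938, d=(M5−M4)/(6·1)=-1833/938, b=Δ4−h4·(2M4+M5)/6=1450/469
t_q=35/4 → seg 4, τ=3/4; S=-4+1450/469·τ+5499/938·τ²+-1833/938·τ³=47545/60032

  seg 0: a=2 b=2227/469 c=0 d=-586/1407
  seg 1: a=5 b=-3047/469 c=-1758/469 d=1522/469
  seg 2: a=-2 b=-1997/469 c=2808/469 d=-225/134
  seg 3: a=0 b=-215/469 c=-1917/469 d=3111/1876
  seg 4: a=-4 b=1450/469 c=5499/938 d=-1833/938
S(35/4) = 47545/60032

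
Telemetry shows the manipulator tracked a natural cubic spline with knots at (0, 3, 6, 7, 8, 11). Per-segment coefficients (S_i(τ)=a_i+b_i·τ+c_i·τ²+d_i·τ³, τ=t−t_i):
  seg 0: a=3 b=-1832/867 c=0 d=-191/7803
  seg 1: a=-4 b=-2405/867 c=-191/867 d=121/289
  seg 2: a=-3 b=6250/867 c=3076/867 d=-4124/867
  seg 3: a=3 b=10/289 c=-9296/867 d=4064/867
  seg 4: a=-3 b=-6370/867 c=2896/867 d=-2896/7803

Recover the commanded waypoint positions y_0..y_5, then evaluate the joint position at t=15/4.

y_0 = S_0(0) = a_0 = 3
y_1 = S_1(0) = a_1 = -4
y_2 = S_2(0) = a_2 = -3
y_3 = S_3(0) = a_3 = 3
y_4 = S_4(0) = a_4 = -3
y_5 = S_4(3) = -5
t_q=15/4 is in segment 1 (τ=3/4); S_1(τ)=-111489/18496

y_0=3 y_1=-4 y_2=-3 y_3=3 y_4=-3 y_5=-5
S(15/4) = -111489/18496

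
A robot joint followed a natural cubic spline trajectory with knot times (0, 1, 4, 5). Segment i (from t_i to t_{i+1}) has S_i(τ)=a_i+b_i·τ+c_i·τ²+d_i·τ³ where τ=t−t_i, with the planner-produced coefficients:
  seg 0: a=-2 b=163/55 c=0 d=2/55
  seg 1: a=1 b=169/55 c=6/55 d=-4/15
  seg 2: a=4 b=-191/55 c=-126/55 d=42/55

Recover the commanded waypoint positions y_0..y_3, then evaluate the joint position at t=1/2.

y_0=-2 y_1=1 y_2=4 y_3=-1
S(1/2) = -113/220

y_0 = S_0(0) = a_0 = -2
y_1 = S_1(0) = a_1 = 1
y_2 = S_2(0) = a_2 = 4
y_3 = S_2(1) = -1
t_q=1/2 is in segment 0 (τ=1/2); S_0(τ)=-113/220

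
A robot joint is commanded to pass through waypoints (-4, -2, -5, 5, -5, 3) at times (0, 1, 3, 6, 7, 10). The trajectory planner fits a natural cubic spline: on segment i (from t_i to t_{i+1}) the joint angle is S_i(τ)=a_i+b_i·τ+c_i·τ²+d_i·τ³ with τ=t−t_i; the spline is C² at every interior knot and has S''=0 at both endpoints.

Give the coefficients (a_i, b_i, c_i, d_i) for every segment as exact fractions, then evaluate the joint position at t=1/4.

Δ: Δ0=2, Δ1=-3/2, Δ2=10/3, Δ3=-10, Δ4=8/3
row 1: diag=6, rhs=-21; c'=1/3, d'=-7/2
row 2: denom=10−2·1/3=28/3; d'=(29−2·-7/2)/(28/3)=27/7
row 3: denom=8−3·9/28=197/28; d'=(-80−3·27/7)/(197/28)=-2564/197
row 4: denom=8−1·28/197=1548/197; d'=(76−1·-2564/197)/(1548/197)=4384/387
back: M4=4384/387
back: M3=-2564/197−28/197·4384/387=-5660/387
back: M2=27/7−9/28·-5660/387=368/43
back: M1=-7/2−1/3·368/43=-1639/258
M: M0=0, M1=-1639/258, M2=368/43, M3=-5660/387, M4=4384/387, M5=0
seg 0: a=-4, c=M0/2=0, d=(M1−M0)/(6·1)=-1639/1548, b=Δ0−h0·(2M0+M1)/6=4735/1548
seg 1: a=-2, c=M1/2=-1639/516, d=(M2−M1)/(6·2)=3847/3096, b=Δ1−h1·(2M1+M2)/6=-91/774
seg 2: a=-5, c=M2/2=184/43, d=(M3−M2)/(6·3)=-4486/3483, b=Δ2−h2·(2M2+M3)/6=808/387
seg 3: a=5, c=M3/2=-2830/387, d=(M4−M3)/(6·1)=186/43, b=Δ3−h3·(2M3+M4)/6=-2714/387
seg 4: a=-5, c=M4/2=2192/387, d=(M5−M4)/(6·3)=-2192/3483, b=Δ4−h4·(2M4+M5)/6=-3352/387
t_q=1/4 → seg 0, τ=1/4; S=-4+4735/1548·τ+0·τ²+-1639/1548·τ³=-107389/33024

  seg 0: a=-4 b=4735/1548 c=0 d=-1639/1548
  seg 1: a=-2 b=-91/774 c=-1639/516 d=3847/3096
  seg 2: a=-5 b=808/387 c=184/43 d=-4486/3483
  seg 3: a=5 b=-2714/387 c=-2830/387 d=186/43
  seg 4: a=-5 b=-3352/387 c=2192/387 d=-2192/3483
S(1/4) = -107389/33024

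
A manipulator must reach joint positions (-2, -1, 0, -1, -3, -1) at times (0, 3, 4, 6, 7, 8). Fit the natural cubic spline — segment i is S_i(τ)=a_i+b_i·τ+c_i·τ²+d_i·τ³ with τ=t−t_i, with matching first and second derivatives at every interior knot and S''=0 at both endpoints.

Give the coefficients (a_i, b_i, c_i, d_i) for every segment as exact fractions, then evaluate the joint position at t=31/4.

  seg 0: a=-2 b=181/5718 c=0 d=575/17154
  seg 1: a=-1 b=2678/2859 c=575/1906 d=-1363/5718
  seg 2: a=0 b=4717/5718 c=-394/953 d=-356/2859
  seg 3: a=-1 b=-13283/5718 c=-1106/953 d=8483/5718
  seg 4: a=-3 b=-553/2859 c=6271/1906 d=-6271/5718
S(31/4) = -214331/121984

Δ: Δ0=1/3, Δ1=1, Δ2=-1/2, Δ3=-2, Δ4=2
row 1: diag=8, rhs=4; c'=1/8, d'=1/2
row 2: denom=6−1·1/8=47/8; d'=(-9−1·1/2)/(47/8)=-76/47
row 3: denom=6−2·16/47=250/47; d'=(-9−2·-76/47)/(250/47)=-271/250
row 4: denom=4−1·47/250=953/250; d'=(24−1·-271/250)/(953/250)=6271/953
back: M4=6271/953
back: M3=-271/250−47/250·6271/953=-2212/953
back: M2=-76/47−16/47·-2212/953=-788/953
back: M1=1/2−1/8·-788/953=575/953
M: M0=0, M1=575/953, M2=-788/953, M3=-2212/953, M4=6271/953, M5=0
seg 0: a=-2, c=M0/2=0, d=(M1−M0)/(6·3)=575/17154, b=Δ0−h0·(2M0+M1)/6=181/5718
seg 1: a=-1, c=M1/2=575/1906, d=(M2−M1)/(6·1)=-1363/5718, b=Δ1−h1·(2M1+M2)/6=2678/2859
seg 2: a=0, c=M2/2=-394/953, d=(M3−M2)/(6·2)=-356/2859, b=Δ2−h2·(2M2+M3)/6=4717/5718
seg 3: a=-1, c=M3/2=-1106/953, d=(M4−M3)/(6·1)=8483/5718, b=Δ3−h3·(2M3+M4)/6=-13283/5718
seg 4: a=-3, c=M4/2=6271/1906, d=(M5−M4)/(6·1)=-6271/5718, b=Δ4−h4·(2M4+M5)/6=-553/2859
t_q=31/4 → seg 4, τ=3/4; S=-3+-553/2859·τ+6271/1906·τ²+-6271/5718·τ³=-214331/121984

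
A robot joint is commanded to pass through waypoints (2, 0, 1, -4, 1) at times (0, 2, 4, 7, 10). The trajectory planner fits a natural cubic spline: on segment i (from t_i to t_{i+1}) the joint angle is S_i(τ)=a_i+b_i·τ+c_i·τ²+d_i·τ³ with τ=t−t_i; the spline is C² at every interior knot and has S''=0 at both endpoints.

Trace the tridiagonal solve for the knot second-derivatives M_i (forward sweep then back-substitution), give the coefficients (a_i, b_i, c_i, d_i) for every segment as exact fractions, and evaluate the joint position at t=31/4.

  seg 0: a=2 b=-439/280 c=0 d=159/1120
  seg 1: a=0 b=19/140 c=477/560 d=-75/224
  seg 2: a=1 b=-19/40 c=-81/70 d=383/1512
  seg 3: a=-4 b=-81/140 c=943/840 d=-943/7560
S(31/4) = -9869/2560

Δ: Δ0=-1, Δ1=1/2, Δ2=-5/3, Δ3=5/3
row 1: diag=8, rhs=9; c'=1/4, d'=9/8
row 2: denom=10−2·1/4=19/2; d'=(-13−2·9/8)/(19/2)=-61/38
row 3: denom=12−3·6/19=210/19; d'=(20−3·-61/38)/(210/19)=943/420
back: M3=943/420
back: M2=-61/38−6/19·943/420=-81/35
back: M1=9/8−1/4·-81/35=477/280
M: M0=0, M1=477/280, M2=-81/35, M3=943/420, M4=0
seg 0: a=2, c=M0/2=0, d=(M1−M0)/(6·2)=159/1120, b=Δ0−h0·(2M0+M1)/6=-439/280
seg 1: a=0, c=M1/2=477/560, d=(M2−M1)/(6·2)=-75/224, b=Δ1−h1·(2M1+M2)/6=19/140
seg 2: a=1, c=M2/2=-81/70, d=(M3−M2)/(6·3)=383/1512, b=Δ2−h2·(2M2+M3)/6=-19/40
seg 3: a=-4, c=M3/2=943/840, d=(M4−M3)/(6·3)=-943/7560, b=Δ3−h3·(2M3+M4)/6=-81/140
t_q=31/4 → seg 3, τ=3/4; S=-4+-81/140·τ+943/840·τ²+-943/7560·τ³=-9869/2560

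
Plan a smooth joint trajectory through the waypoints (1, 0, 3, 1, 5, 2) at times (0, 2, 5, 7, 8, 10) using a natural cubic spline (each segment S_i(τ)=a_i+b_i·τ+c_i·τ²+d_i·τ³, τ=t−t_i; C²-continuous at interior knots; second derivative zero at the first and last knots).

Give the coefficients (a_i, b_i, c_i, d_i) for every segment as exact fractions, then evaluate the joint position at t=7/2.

Δ: Δ0=-1/2, Δ1=1, Δ2=-1, Δ3=4, Δ4=-3/2
row 1: diag=10, rhs=9; c'=3/10, d'=9/10
row 2: denom=10−3·3/10=91/10; d'=(-12−3·9/10)/(91/10)=-21/13
row 3: denom=6−2·20/91=506/91; d'=(30−2·-21/13)/(506/91)=1512/253
row 4: denom=6−1·91/506=2945/506; d'=(-33−1·1512/253)/(2945/506)=-1038/155
back: M4=-1038/155
back: M3=1512/253−91/506·-1038/155=1113/155
back: M2=-21/13−20/91·1113/155=-99/31
back: M1=9/10−3/10·-99/31=288/155
M: M0=0, M1=288/155, M2=-99/31, M3=1113/155, M4=-1038/155, M5=0
seg 0: a=1, c=M0/2=0, d=(M1−M0)/(6·2)=24/155, b=Δ0−h0·(2M0+M1)/6=-347/310
seg 1: a=0, c=M1/2=144/155, d=(M2−M1)/(6·3)=-87/310, b=Δ1−h1·(2M1+M2)/6=229/310
seg 2: a=3, c=M2/2=-99/62, d=(M3−M2)/(6·2)=134/155, b=Δ2−h2·(2M2+M3)/6=-196/155
seg 3: a=1, c=M3/2=1113/310, d=(M4−M3)/(6·1)=-717/310, b=Δ3−h3·(2M3+M4)/6=422/155
seg 4: a=5, c=M4/2=-519/155, d=(M5−M4)/(6·2)=173/310, b=Δ4−h4·(2M4+M5)/6=919/310
t_q=7/2 → seg 1, τ=3/2; S=0+229/310·τ+144/155·τ²+-87/310·τ³=5583/2480

  seg 0: a=1 b=-347/310 c=0 d=24/155
  seg 1: a=0 b=229/310 c=144/155 d=-87/310
  seg 2: a=3 b=-196/155 c=-99/62 d=134/155
  seg 3: a=1 b=422/155 c=1113/310 d=-717/310
  seg 4: a=5 b=919/310 c=-519/155 d=173/310
S(7/2) = 5583/2480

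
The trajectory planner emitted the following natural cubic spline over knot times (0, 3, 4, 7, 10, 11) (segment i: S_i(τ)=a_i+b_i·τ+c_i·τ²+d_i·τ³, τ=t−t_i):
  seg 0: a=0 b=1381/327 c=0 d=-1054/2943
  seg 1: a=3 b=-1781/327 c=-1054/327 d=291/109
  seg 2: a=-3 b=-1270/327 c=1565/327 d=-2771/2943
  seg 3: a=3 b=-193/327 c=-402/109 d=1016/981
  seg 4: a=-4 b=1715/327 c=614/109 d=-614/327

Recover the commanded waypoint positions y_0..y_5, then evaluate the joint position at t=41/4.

y_0=0 y_1=3 y_2=-3 y_3=3 y_4=-4 y_5=5
S(41/4) = -8253/3488

y_0 = S_0(0) = a_0 = 0
y_1 = S_1(0) = a_1 = 3
y_2 = S_2(0) = a_2 = -3
y_3 = S_3(0) = a_3 = 3
y_4 = S_4(0) = a_4 = -4
y_5 = S_4(1) = 5
t_q=41/4 is in segment 4 (τ=1/4); S_4(τ)=-8253/3488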